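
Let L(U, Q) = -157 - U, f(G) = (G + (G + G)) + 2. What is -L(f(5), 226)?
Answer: 174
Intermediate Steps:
f(G) = 2 + 3*G (f(G) = (G + 2*G) + 2 = 3*G + 2 = 2 + 3*G)
-L(f(5), 226) = -(-157 - (2 + 3*5)) = -(-157 - (2 + 15)) = -(-157 - 1*17) = -(-157 - 17) = -1*(-174) = 174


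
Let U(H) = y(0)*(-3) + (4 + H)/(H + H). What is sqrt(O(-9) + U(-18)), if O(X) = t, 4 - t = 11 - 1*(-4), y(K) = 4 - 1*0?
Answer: I*sqrt(814)/6 ≈ 4.7551*I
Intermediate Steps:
y(K) = 4 (y(K) = 4 + 0 = 4)
t = -11 (t = 4 - (11 - 1*(-4)) = 4 - (11 + 4) = 4 - 1*15 = 4 - 15 = -11)
O(X) = -11
U(H) = -12 + (4 + H)/(2*H) (U(H) = 4*(-3) + (4 + H)/(H + H) = -12 + (4 + H)/((2*H)) = -12 + (4 + H)*(1/(2*H)) = -12 + (4 + H)/(2*H))
sqrt(O(-9) + U(-18)) = sqrt(-11 + (-23/2 + 2/(-18))) = sqrt(-11 + (-23/2 + 2*(-1/18))) = sqrt(-11 + (-23/2 - 1/9)) = sqrt(-11 - 209/18) = sqrt(-407/18) = I*sqrt(814)/6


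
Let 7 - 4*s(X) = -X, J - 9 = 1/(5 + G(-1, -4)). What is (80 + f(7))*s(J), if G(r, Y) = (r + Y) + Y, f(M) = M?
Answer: 5481/16 ≈ 342.56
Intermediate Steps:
G(r, Y) = r + 2*Y (G(r, Y) = (Y + r) + Y = r + 2*Y)
J = 35/4 (J = 9 + 1/(5 + (-1 + 2*(-4))) = 9 + 1/(5 + (-1 - 8)) = 9 + 1/(5 - 9) = 9 + 1/(-4) = 9 - 1/4 = 35/4 ≈ 8.7500)
s(X) = 7/4 + X/4 (s(X) = 7/4 - (-1)*X/4 = 7/4 + X/4)
(80 + f(7))*s(J) = (80 + 7)*(7/4 + (1/4)*(35/4)) = 87*(7/4 + 35/16) = 87*(63/16) = 5481/16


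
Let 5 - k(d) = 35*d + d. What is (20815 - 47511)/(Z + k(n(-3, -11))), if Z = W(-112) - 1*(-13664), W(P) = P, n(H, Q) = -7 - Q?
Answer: -26696/13413 ≈ -1.9903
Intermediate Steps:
k(d) = 5 - 36*d (k(d) = 5 - (35*d + d) = 5 - 36*d)
Z = 13552 (Z = -112 - 1*(-13664) = -112 + 13664 = 13552)
(20815 - 47511)/(Z + k(n(-3, -11))) = (20815 - 47511)/(13552 + (5 - 36*(-7 - 1*(-11)))) = -26696/(13552 + (5 - 36*(-7 + 11))) = -26696/(13552 + (5 - 36*4)) = -26696/(13552 + (5 - 144)) = -26696/(13552 - 139) = -26696/13413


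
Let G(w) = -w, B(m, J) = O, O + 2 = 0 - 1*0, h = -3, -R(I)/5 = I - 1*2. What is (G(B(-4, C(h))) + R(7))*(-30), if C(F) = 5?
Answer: 690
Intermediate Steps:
R(I) = 10 - 5*I (R(I) = -5*(I - 1*2) = -5*(I - 2) = -5*(-2 + I) = 10 - 5*I)
O = -2 (O = -2 + (0 - 1*0) = -2 + (0 + 0) = -2 + 0 = -2)
B(m, J) = -2
(G(B(-4, C(h))) + R(7))*(-30) = (-1*(-2) + (10 - 5*7))*(-30) = (2 + (10 - 35))*(-30) = (2 - 25)*(-30) = -23*(-30) = 690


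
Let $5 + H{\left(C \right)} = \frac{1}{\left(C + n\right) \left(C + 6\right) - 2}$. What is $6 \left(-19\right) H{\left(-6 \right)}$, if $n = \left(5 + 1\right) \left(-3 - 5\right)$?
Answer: $627$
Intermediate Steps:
$n = -48$ ($n = 6 \left(-8\right) = -48$)
$H{\left(C \right)} = -5 + \frac{1}{-2 + \left(-48 + C\right) \left(6 + C\right)}$ ($H{\left(C \right)} = -5 + \frac{1}{\left(C - 48\right) \left(C + 6\right) - 2} = -5 + \frac{1}{\left(-48 + C\right) \left(6 + C\right) - 2} = -5 + \frac{1}{-2 + \left(-48 + C\right) \left(6 + C\right)}$)
$6 \left(-19\right) H{\left(-6 \right)} = 6 \left(-19\right) \frac{1451 - 5 \left(-6\right)^{2} + 210 \left(-6\right)}{-290 + \left(-6\right)^{2} - -252} = - 114 \frac{1451 - 180 - 1260}{-290 + 36 + 252} = - 114 \frac{1451 - 180 - 1260}{-2} = - 114 \left(\left(- \frac{1}{2}\right) 11\right) = \left(-114\right) \left(- \frac{11}{2}\right) = 627$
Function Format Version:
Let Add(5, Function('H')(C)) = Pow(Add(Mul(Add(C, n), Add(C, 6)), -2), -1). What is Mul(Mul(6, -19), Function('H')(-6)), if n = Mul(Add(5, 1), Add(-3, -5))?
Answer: 627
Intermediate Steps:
n = -48 (n = Mul(6, -8) = -48)
Function('H')(C) = Add(-5, Pow(Add(-2, Mul(Add(-48, C), Add(6, C))), -1)) (Function('H')(C) = Add(-5, Pow(Add(Mul(Add(C, -48), Add(C, 6)), -2), -1)) = Add(-5, Pow(Add(Mul(Add(-48, C), Add(6, C)), -2), -1)) = Add(-5, Pow(Add(-2, Mul(Add(-48, C), Add(6, C))), -1)))
Mul(Mul(6, -19), Function('H')(-6)) = Mul(Mul(6, -19), Mul(Pow(Add(-290, Pow(-6, 2), Mul(-42, -6)), -1), Add(1451, Mul(-5, Pow(-6, 2)), Mul(210, -6)))) = Mul(-114, Mul(Pow(Add(-290, 36, 252), -1), Add(1451, Mul(-5, 36), -1260))) = Mul(-114, Mul(Pow(-2, -1), Add(1451, -180, -1260))) = Mul(-114, Mul(Rational(-1, 2), 11)) = Mul(-114, Rational(-11, 2)) = 627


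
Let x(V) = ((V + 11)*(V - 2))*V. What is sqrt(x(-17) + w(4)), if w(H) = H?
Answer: I*sqrt(1934) ≈ 43.977*I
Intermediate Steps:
x(V) = V*(-2 + V)*(11 + V) (x(V) = ((11 + V)*(-2 + V))*V = ((-2 + V)*(11 + V))*V = V*(-2 + V)*(11 + V))
sqrt(x(-17) + w(4)) = sqrt(-17*(-22 + (-17)**2 + 9*(-17)) + 4) = sqrt(-17*(-22 + 289 - 153) + 4) = sqrt(-17*114 + 4) = sqrt(-1938 + 4) = sqrt(-1934) = I*sqrt(1934)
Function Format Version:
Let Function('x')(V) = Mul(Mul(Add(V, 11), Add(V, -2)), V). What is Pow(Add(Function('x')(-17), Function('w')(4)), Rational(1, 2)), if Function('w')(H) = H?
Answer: Mul(I, Pow(1934, Rational(1, 2))) ≈ Mul(43.977, I)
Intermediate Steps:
Function('x')(V) = Mul(V, Add(-2, V), Add(11, V)) (Function('x')(V) = Mul(Mul(Add(11, V), Add(-2, V)), V) = Mul(Mul(Add(-2, V), Add(11, V)), V) = Mul(V, Add(-2, V), Add(11, V)))
Pow(Add(Function('x')(-17), Function('w')(4)), Rational(1, 2)) = Pow(Add(Mul(-17, Add(-22, Pow(-17, 2), Mul(9, -17))), 4), Rational(1, 2)) = Pow(Add(Mul(-17, Add(-22, 289, -153)), 4), Rational(1, 2)) = Pow(Add(Mul(-17, 114), 4), Rational(1, 2)) = Pow(Add(-1938, 4), Rational(1, 2)) = Pow(-1934, Rational(1, 2)) = Mul(I, Pow(1934, Rational(1, 2)))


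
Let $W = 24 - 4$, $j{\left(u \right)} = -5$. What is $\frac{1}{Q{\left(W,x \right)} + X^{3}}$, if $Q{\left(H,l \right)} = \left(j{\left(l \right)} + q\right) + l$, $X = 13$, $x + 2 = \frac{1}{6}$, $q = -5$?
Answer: $\frac{6}{13111} \approx 0.00045763$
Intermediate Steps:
$x = - \frac{11}{6}$ ($x = -2 + \frac{1}{6} = - \frac{11}{6} \approx -1.8333$)
$W = 20$ ($W = 24 + \left(-8 + 4\right) = 24 - 4 = 20$)
$Q{\left(H,l \right)} = -10 + l$ ($Q{\left(H,l \right)} = \left(-5 - 5\right) + l = -10 + l$)
$\frac{1}{Q{\left(W,x \right)} + X^{3}} = \frac{1}{\left(-10 - \frac{11}{6}\right) + 13^{3}} = \frac{1}{- \frac{71}{6} + 2197} = \frac{1}{\frac{13111}{6}} = \frac{6}{13111}$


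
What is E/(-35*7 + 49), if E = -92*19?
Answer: 437/49 ≈ 8.9184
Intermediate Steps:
E = -1748
E/(-35*7 + 49) = -1748/(-35*7 + 49) = -1748/(-245 + 49) = -1748/(-196) = -1748*(-1/196) = 437/49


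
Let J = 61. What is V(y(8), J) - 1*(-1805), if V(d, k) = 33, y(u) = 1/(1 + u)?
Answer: 1838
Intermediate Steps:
V(y(8), J) - 1*(-1805) = 33 - 1*(-1805) = 33 + 1805 = 1838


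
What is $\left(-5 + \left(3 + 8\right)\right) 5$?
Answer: $30$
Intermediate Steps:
$\left(-5 + \left(3 + 8\right)\right) 5 = \left(-5 + 11\right) 5 = 6 \cdot 5 = 30$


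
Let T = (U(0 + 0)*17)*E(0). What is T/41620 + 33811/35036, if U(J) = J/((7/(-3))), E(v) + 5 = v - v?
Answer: 33811/35036 ≈ 0.96504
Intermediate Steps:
E(v) = -5 (E(v) = -5 + (v - v) = -5 + 0 = -5)
U(J) = -3*J/7 (U(J) = J/((7*(-1/3))) = J/(-7/3) = J*(-3/7) = -3*J/7)
T = 0 (T = (-3*(0 + 0)/7*17)*(-5) = (-3/7*0*17)*(-5) = (0*17)*(-5) = 0*(-5) = 0)
T/41620 + 33811/35036 = 0/41620 + 33811/35036 = 0*(1/41620) + 33811*(1/35036) = 0 + 33811/35036 = 33811/35036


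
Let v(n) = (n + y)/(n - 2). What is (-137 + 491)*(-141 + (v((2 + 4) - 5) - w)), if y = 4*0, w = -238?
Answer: 33984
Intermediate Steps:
y = 0
v(n) = n/(-2 + n) (v(n) = (n + 0)/(n - 2) = n/(-2 + n))
(-137 + 491)*(-141 + (v((2 + 4) - 5) - w)) = (-137 + 491)*(-141 + (((2 + 4) - 5)/(-2 + ((2 + 4) - 5)) - 1*(-238))) = 354*(-141 + ((6 - 5)/(-2 + (6 - 5)) + 238)) = 354*(-141 + (1/(-2 + 1) + 238)) = 354*(-141 + (1/(-1) + 238)) = 354*(-141 + (1*(-1) + 238)) = 354*(-141 + (-1 + 238)) = 354*(-141 + 237) = 354*96 = 33984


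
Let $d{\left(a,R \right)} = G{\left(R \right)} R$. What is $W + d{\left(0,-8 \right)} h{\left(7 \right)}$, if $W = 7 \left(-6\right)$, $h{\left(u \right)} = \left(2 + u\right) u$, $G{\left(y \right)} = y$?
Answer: $3990$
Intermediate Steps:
$d{\left(a,R \right)} = R^{2}$ ($d{\left(a,R \right)} = R R = R^{2}$)
$h{\left(u \right)} = u \left(2 + u\right)$
$W = -42$
$W + d{\left(0,-8 \right)} h{\left(7 \right)} = -42 + \left(-8\right)^{2} \cdot 7 \left(2 + 7\right) = -42 + 64 \cdot 7 \cdot 9 = -42 + 64 \cdot 63 = -42 + 4032 = 3990$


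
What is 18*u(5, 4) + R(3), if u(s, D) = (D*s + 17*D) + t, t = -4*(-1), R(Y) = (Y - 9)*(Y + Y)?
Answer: 1620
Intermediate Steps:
R(Y) = 2*Y*(-9 + Y) (R(Y) = (-9 + Y)*(2*Y) = 2*Y*(-9 + Y))
t = 4
u(s, D) = 4 + 17*D + D*s (u(s, D) = (D*s + 17*D) + 4 = (17*D + D*s) + 4 = 4 + 17*D + D*s)
18*u(5, 4) + R(3) = 18*(4 + 17*4 + 4*5) + 2*3*(-9 + 3) = 18*(4 + 68 + 20) + 2*3*(-6) = 18*92 - 36 = 1656 - 36 = 1620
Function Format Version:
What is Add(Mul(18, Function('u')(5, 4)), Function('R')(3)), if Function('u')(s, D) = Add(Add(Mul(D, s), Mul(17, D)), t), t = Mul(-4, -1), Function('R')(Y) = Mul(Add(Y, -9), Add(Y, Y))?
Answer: 1620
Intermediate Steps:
Function('R')(Y) = Mul(2, Y, Add(-9, Y)) (Function('R')(Y) = Mul(Add(-9, Y), Mul(2, Y)) = Mul(2, Y, Add(-9, Y)))
t = 4
Function('u')(s, D) = Add(4, Mul(17, D), Mul(D, s)) (Function('u')(s, D) = Add(Add(Mul(D, s), Mul(17, D)), 4) = Add(Add(Mul(17, D), Mul(D, s)), 4) = Add(4, Mul(17, D), Mul(D, s)))
Add(Mul(18, Function('u')(5, 4)), Function('R')(3)) = Add(Mul(18, Add(4, Mul(17, 4), Mul(4, 5))), Mul(2, 3, Add(-9, 3))) = Add(Mul(18, Add(4, 68, 20)), Mul(2, 3, -6)) = Add(Mul(18, 92), -36) = Add(1656, -36) = 1620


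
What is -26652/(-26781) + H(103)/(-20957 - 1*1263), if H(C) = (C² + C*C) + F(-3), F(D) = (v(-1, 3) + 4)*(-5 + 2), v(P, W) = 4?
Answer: 4101821/99178970 ≈ 0.041358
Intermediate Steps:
F(D) = -24 (F(D) = (4 + 4)*(-5 + 2) = 8*(-3) = -24)
H(C) = -24 + 2*C² (H(C) = (C² + C*C) - 24 = (C² + C²) - 24 = 2*C² - 24 = -24 + 2*C²)
-26652/(-26781) + H(103)/(-20957 - 1*1263) = -26652/(-26781) + (-24 + 2*103²)/(-20957 - 1*1263) = -26652*(-1/26781) + (-24 + 2*10609)/(-20957 - 1263) = 8884/8927 + (-24 + 21218)/(-22220) = 8884/8927 + 21194*(-1/22220) = 8884/8927 - 10597/11110 = 4101821/99178970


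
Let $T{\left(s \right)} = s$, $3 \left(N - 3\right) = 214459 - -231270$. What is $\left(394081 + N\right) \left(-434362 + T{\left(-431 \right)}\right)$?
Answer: $-235944914311$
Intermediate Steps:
$N = \frac{445738}{3}$ ($N = 3 + \frac{214459 - -231270}{3} = 3 + \frac{214459 + 231270}{3} = 3 + \frac{1}{3} \cdot 445729 = 3 + \frac{445729}{3} = \frac{445738}{3} \approx 1.4858 \cdot 10^{5}$)
$\left(394081 + N\right) \left(-434362 + T{\left(-431 \right)}\right) = \left(394081 + \frac{445738}{3}\right) \left(-434362 - 431\right) = \frac{1627981}{3} \left(-434793\right) = -235944914311$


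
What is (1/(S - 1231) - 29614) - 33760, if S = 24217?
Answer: -1456714763/22986 ≈ -63374.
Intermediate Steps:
(1/(S - 1231) - 29614) - 33760 = (1/(24217 - 1231) - 29614) - 33760 = (1/22986 - 29614) - 33760 = -680707403/22986 - 33760 = -1456714763/22986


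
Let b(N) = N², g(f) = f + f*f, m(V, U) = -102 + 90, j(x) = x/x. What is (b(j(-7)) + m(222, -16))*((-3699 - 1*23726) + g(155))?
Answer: 35695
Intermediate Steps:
j(x) = 1
m(V, U) = -12
g(f) = f + f²
(b(j(-7)) + m(222, -16))*((-3699 - 1*23726) + g(155)) = (1² - 12)*((-3699 - 1*23726) + 155*(1 + 155)) = (1 - 12)*((-3699 - 23726) + 155*156) = -11*(-27425 + 24180) = -11*(-3245) = 35695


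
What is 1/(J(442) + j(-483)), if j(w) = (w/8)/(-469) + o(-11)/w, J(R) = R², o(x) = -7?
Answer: 36984/7225347473 ≈ 5.1186e-6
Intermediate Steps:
j(w) = -7/w - w/3752 (j(w) = (w/8)/(-469) - 7/w = (w*(⅛))*(-1/469) - 7/w = (w/8)*(-1/469) - 7/w = -w/3752 - 7/w = -7/w - w/3752)
1/(J(442) + j(-483)) = 1/(442² + (-7/(-483) - 1/3752*(-483))) = 1/(195364 + (-7*(-1/483) + 69/536)) = 1/(195364 + (1/69 + 69/536)) = 1/(195364 + 5297/36984) = 1/(7225347473/36984) = 36984/7225347473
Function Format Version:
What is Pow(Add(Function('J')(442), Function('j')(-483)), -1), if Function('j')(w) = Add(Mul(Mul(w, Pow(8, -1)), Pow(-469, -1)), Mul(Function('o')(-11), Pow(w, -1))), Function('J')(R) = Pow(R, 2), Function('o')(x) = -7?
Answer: Rational(36984, 7225347473) ≈ 5.1186e-6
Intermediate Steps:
Function('j')(w) = Add(Mul(-7, Pow(w, -1)), Mul(Rational(-1, 3752), w)) (Function('j')(w) = Add(Mul(Mul(w, Pow(8, -1)), Pow(-469, -1)), Mul(-7, Pow(w, -1))) = Add(Mul(Mul(w, Rational(1, 8)), Rational(-1, 469)), Mul(-7, Pow(w, -1))) = Add(Mul(Mul(Rational(1, 8), w), Rational(-1, 469)), Mul(-7, Pow(w, -1))) = Add(Mul(Rational(-1, 3752), w), Mul(-7, Pow(w, -1))) = Add(Mul(-7, Pow(w, -1)), Mul(Rational(-1, 3752), w)))
Pow(Add(Function('J')(442), Function('j')(-483)), -1) = Pow(Add(Pow(442, 2), Add(Mul(-7, Pow(-483, -1)), Mul(Rational(-1, 3752), -483))), -1) = Pow(Add(195364, Add(Mul(-7, Rational(-1, 483)), Rational(69, 536))), -1) = Pow(Add(195364, Add(Rational(1, 69), Rational(69, 536))), -1) = Pow(Add(195364, Rational(5297, 36984)), -1) = Pow(Rational(7225347473, 36984), -1) = Rational(36984, 7225347473)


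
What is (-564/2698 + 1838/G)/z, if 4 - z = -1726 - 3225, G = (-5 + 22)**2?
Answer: 2397964/1931761255 ≈ 0.0012413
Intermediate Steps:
G = 289 (G = 17**2 = 289)
z = 4955 (z = 4 - (-1726 - 3225) = 4 - 1*(-4951) = 4 + 4951 = 4955)
(-564/2698 + 1838/G)/z = (-564/2698 + 1838/289)/4955 = (-564*1/2698 + 1838*(1/289))*(1/4955) = (-282/1349 + 1838/289)*(1/4955) = (2397964/389861)*(1/4955) = 2397964/1931761255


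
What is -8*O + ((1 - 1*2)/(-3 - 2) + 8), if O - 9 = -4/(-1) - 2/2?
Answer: -439/5 ≈ -87.800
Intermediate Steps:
O = 12 (O = 9 + (-4/(-1) - 2/2) = 9 + (-4*(-1) - 2*½) = 9 + (4 - 1) = 9 + 3 = 12)
-8*O + ((1 - 1*2)/(-3 - 2) + 8) = -8*12 + ((1 - 1*2)/(-3 - 2) + 8) = -96 + ((1 - 2)/(-5) + 8) = -96 + (-1*(-⅕) + 8) = -96 + (⅕ + 8) = -96 + 41/5 = -439/5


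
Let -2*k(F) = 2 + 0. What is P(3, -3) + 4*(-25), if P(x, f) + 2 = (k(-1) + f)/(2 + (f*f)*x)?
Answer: -2962/29 ≈ -102.14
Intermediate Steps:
k(F) = -1 (k(F) = -(2 + 0)/2 = -1/2*2 = -1)
P(x, f) = -2 + (-1 + f)/(2 + x*f**2) (P(x, f) = -2 + (-1 + f)/(2 + (f*f)*x) = -2 + (-1 + f)/(2 + f**2*x) = -2 + (-1 + f)/(2 + x*f**2))
P(3, -3) + 4*(-25) = (-5 - 3 - 2*3*(-3)**2)/(2 + 3*(-3)**2) + 4*(-25) = (-5 - 3 - 2*3*9)/(2 + 3*9) - 100 = (-5 - 3 - 54)/(2 + 27) - 100 = -62/29 - 100 = -2962/29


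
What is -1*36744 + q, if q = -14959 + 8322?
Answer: -43381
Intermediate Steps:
q = -6637
-1*36744 + q = -1*36744 - 6637 = -36744 - 6637 = -43381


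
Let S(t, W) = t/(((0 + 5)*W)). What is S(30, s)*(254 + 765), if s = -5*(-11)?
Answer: 6114/55 ≈ 111.16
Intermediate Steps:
s = 55
S(t, W) = t/(5*W) (S(t, W) = t/((5*W)) = t*(1/(5*W)) = t/(5*W))
S(30, s)*(254 + 765) = ((⅕)*30/55)*(254 + 765) = ((⅕)*30*(1/55))*1019 = (6/55)*1019 = 6114/55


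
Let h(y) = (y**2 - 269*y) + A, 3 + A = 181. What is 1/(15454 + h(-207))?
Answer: 1/114164 ≈ 8.7593e-6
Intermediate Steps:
A = 178 (A = -3 + 181 = 178)
h(y) = 178 + y**2 - 269*y (h(y) = (y**2 - 269*y) + 178 = 178 + y**2 - 269*y)
1/(15454 + h(-207)) = 1/(15454 + (178 + (-207)**2 - 269*(-207))) = 1/(15454 + (178 + 42849 + 55683)) = 1/(15454 + 98710) = 1/114164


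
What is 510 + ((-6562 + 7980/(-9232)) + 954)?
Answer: -11768179/2308 ≈ -5098.9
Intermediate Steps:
510 + ((-6562 + 7980/(-9232)) + 954) = 510 + ((-6562 + 7980*(-1/9232)) + 954) = 510 + ((-6562 - 1995/2308) + 954) = 510 + (-15147091/2308 + 954) = 510 - 12945259/2308 = -11768179/2308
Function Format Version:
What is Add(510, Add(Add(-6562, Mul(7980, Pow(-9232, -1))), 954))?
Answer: Rational(-11768179, 2308) ≈ -5098.9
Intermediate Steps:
Add(510, Add(Add(-6562, Mul(7980, Pow(-9232, -1))), 954)) = Add(510, Add(Add(-6562, Mul(7980, Rational(-1, 9232))), 954)) = Add(510, Add(Add(-6562, Rational(-1995, 2308)), 954)) = Add(510, Add(Rational(-15147091, 2308), 954)) = Add(510, Rational(-12945259, 2308)) = Rational(-11768179, 2308)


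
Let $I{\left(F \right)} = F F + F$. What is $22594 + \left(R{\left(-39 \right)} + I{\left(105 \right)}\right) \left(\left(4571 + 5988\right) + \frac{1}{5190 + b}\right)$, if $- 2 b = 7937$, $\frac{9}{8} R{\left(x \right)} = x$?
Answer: $\frac{858799231180}{7329} \approx 1.1718 \cdot 10^{8}$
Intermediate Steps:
$R{\left(x \right)} = \frac{8 x}{9}$
$b = - \frac{7937}{2}$ ($b = \left(- \frac{1}{2}\right) 7937 = - \frac{7937}{2} \approx -3968.5$)
$I{\left(F \right)} = F + F^{2}$ ($I{\left(F \right)} = F^{2} + F = F + F^{2}$)
$22594 + \left(R{\left(-39 \right)} + I{\left(105 \right)}\right) \left(\left(4571 + 5988\right) + \frac{1}{5190 + b}\right) = 22594 + \left(\frac{8}{9} \left(-39\right) + 105 \left(1 + 105\right)\right) \left(\left(4571 + 5988\right) + \frac{1}{5190 - \frac{7937}{2}}\right) = 22594 + \left(- \frac{104}{3} + 105 \cdot 106\right) \left(10559 + \frac{1}{\frac{2443}{2}}\right) = 22594 + \left(- \frac{104}{3} + 11130\right) \left(10559 + \frac{2}{2443}\right) = 22594 + \frac{33286}{3} \cdot \frac{25795639}{2443} = 22594 + \frac{858633639754}{7329} = \frac{858799231180}{7329}$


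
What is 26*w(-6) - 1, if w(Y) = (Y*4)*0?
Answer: -1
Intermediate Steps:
w(Y) = 0 (w(Y) = (4*Y)*0 = 0)
26*w(-6) - 1 = 26*0 - 1 = 0 - 1 = -1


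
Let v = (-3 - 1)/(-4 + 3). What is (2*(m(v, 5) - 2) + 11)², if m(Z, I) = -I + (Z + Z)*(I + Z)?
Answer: 19881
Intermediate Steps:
v = 4 (v = -4/(-1) = -4*(-1) = 4)
m(Z, I) = -I + 2*Z*(I + Z) (m(Z, I) = -I + (2*Z)*(I + Z) = -I + 2*Z*(I + Z))
(2*(m(v, 5) - 2) + 11)² = (2*((-1*5 + 2*4² + 2*5*4) - 2) + 11)² = (2*((-5 + 2*16 + 40) - 2) + 11)² = (2*((-5 + 32 + 40) - 2) + 11)² = (2*(67 - 2) + 11)² = (2*65 + 11)² = (130 + 11)² = 141² = 19881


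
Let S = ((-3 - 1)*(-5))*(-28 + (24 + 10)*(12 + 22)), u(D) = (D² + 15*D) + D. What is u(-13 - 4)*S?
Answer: 383520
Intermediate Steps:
u(D) = D² + 16*D
S = 22560 (S = (-4*(-5))*(-28 + 34*34) = 20*(-28 + 1156) = 20*1128 = 22560)
u(-13 - 4)*S = ((-13 - 4)*(16 + (-13 - 4)))*22560 = -17*(16 - 17)*22560 = -17*(-1)*22560 = 17*22560 = 383520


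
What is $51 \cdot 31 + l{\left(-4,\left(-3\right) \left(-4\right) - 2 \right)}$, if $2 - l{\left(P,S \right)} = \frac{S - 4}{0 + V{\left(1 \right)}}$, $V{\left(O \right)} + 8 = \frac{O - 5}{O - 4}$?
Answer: $\frac{15839}{10} \approx 1583.9$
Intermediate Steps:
$V{\left(O \right)} = -8 + \frac{-5 + O}{-4 + O}$ ($V{\left(O \right)} = -8 + \frac{O - 5}{O - 4} = -8 + \frac{-5 + O}{-4 + O}$)
$l{\left(P,S \right)} = \frac{7}{5} + \frac{3 S}{20}$ ($l{\left(P,S \right)} = 2 - \frac{S - 4}{0 + \frac{27 - 7}{-4 + 1}} = 2 - \frac{-4 + S}{0 + \frac{27 - 7}{-3}} = 2 - \frac{-4 + S}{0 - \frac{20}{3}} = 2 - \frac{-4 + S}{- \frac{20}{3}} = 2 - \left(-4 + S\right) \left(- \frac{3}{20}\right) = 2 - \left(\frac{3}{5} - \frac{3 S}{20}\right) = 2 + \left(- \frac{3}{5} + \frac{3 S}{20}\right) = \frac{7}{5} + \frac{3 S}{20}$)
$51 \cdot 31 + l{\left(-4,\left(-3\right) \left(-4\right) - 2 \right)} = 51 \cdot 31 + \left(\frac{7}{5} + \frac{3 \left(\left(-3\right) \left(-4\right) - 2\right)}{20}\right) = 1581 + \left(\frac{7}{5} + \frac{3 \left(12 - 2\right)}{20}\right) = 1581 + \left(\frac{7}{5} + \frac{3}{20} \cdot 10\right) = 1581 + \left(\frac{7}{5} + \frac{3}{2}\right) = 1581 + \frac{29}{10} = \frac{15839}{10}$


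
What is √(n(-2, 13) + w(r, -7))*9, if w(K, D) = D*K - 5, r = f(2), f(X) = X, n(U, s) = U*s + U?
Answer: 9*I*√47 ≈ 61.701*I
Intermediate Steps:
n(U, s) = U + U*s
r = 2
w(K, D) = -5 + D*K
√(n(-2, 13) + w(r, -7))*9 = √(-2*(1 + 13) + (-5 - 7*2))*9 = √(-2*14 + (-5 - 14))*9 = √(-28 - 19)*9 = √(-47)*9 = (I*√47)*9 = 9*I*√47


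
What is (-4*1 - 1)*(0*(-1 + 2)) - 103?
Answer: -103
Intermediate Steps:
(-4*1 - 1)*(0*(-1 + 2)) - 103 = (-4 - 1)*(0*1) - 103 = -5*0 - 103 = 0 - 103 = -103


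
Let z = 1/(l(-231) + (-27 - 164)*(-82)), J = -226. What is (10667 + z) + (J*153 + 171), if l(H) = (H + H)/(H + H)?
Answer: -371839619/15663 ≈ -23740.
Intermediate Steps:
l(H) = 1 (l(H) = (2*H)/((2*H)) = (2*H)*(1/(2*H)) = 1)
z = 1/15663 (z = 1/(1 + (-27 - 164)*(-82)) = 1/(1 - 191*(-82)) = 1/(1 + 15662) = 1/15663 ≈ 6.3845e-5)
(10667 + z) + (J*153 + 171) = (10667 + 1/15663) + (-226*153 + 171) = 167077222/15663 + (-34578 + 171) = 167077222/15663 - 34407 = -371839619/15663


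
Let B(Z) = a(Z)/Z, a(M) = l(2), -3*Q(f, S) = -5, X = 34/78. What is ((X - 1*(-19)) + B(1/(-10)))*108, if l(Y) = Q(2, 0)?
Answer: 3888/13 ≈ 299.08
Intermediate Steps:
X = 17/39 (X = 34*(1/78) = 17/39 ≈ 0.43590)
Q(f, S) = 5/3 (Q(f, S) = -⅓*(-5) = 5/3)
l(Y) = 5/3
a(M) = 5/3
B(Z) = 5/(3*Z)
((X - 1*(-19)) + B(1/(-10)))*108 = ((17/39 - 1*(-19)) + 5/(3*(1/(-10))))*108 = ((17/39 + 19) + 5/(3*(-⅒)))*108 = (758/39 + (5/3)*(-10))*108 = (758/39 - 50/3)*108 = (36/13)*108 = 3888/13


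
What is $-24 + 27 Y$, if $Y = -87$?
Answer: $-2373$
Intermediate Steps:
$-24 + 27 Y = -24 + 27 \left(-87\right) = -24 - 2349 = -2373$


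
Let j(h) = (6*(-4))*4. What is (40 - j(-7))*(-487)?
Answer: -66232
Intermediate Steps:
j(h) = -96 (j(h) = -24*4 = -96)
(40 - j(-7))*(-487) = (40 - 1*(-96))*(-487) = (40 + 96)*(-487) = 136*(-487) = -66232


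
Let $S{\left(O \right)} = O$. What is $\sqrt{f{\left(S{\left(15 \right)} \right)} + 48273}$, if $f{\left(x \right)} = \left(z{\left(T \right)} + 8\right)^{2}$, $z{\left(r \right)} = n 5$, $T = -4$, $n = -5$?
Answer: $\sqrt{48562} \approx 220.37$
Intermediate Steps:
$z{\left(r \right)} = -25$ ($z{\left(r \right)} = \left(-5\right) 5 = -25$)
$f{\left(x \right)} = 289$ ($f{\left(x \right)} = \left(-25 + 8\right)^{2} = \left(-17\right)^{2} = 289$)
$\sqrt{f{\left(S{\left(15 \right)} \right)} + 48273} = \sqrt{289 + 48273} = \sqrt{48562}$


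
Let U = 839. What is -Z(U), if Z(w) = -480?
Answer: 480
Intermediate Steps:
-Z(U) = -1*(-480) = 480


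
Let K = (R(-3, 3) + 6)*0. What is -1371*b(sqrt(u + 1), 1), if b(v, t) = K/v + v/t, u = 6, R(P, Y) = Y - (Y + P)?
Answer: -1371*sqrt(7) ≈ -3627.3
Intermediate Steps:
R(P, Y) = -P (R(P, Y) = Y - (P + Y) = Y + (-P - Y) = -P)
K = 0 (K = (-1*(-3) + 6)*0 = (3 + 6)*0 = 9*0 = 0)
b(v, t) = v/t (b(v, t) = 0/v + v/t = 0 + v/t = v/t)
-1371*b(sqrt(u + 1), 1) = -1371*sqrt(6 + 1)/1 = -1371*sqrt(7)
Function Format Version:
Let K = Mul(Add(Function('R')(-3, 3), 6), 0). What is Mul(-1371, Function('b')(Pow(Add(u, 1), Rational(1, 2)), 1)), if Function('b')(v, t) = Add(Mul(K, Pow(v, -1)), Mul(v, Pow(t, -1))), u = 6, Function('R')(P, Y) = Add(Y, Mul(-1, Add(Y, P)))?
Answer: Mul(-1371, Pow(7, Rational(1, 2))) ≈ -3627.3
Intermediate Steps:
Function('R')(P, Y) = Mul(-1, P) (Function('R')(P, Y) = Add(Y, Mul(-1, Add(P, Y))) = Add(Y, Add(Mul(-1, P), Mul(-1, Y))) = Mul(-1, P))
K = 0 (K = Mul(Add(Mul(-1, -3), 6), 0) = Mul(Add(3, 6), 0) = Mul(9, 0) = 0)
Function('b')(v, t) = Mul(v, Pow(t, -1)) (Function('b')(v, t) = Add(Mul(0, Pow(v, -1)), Mul(v, Pow(t, -1))) = Add(0, Mul(v, Pow(t, -1))) = Mul(v, Pow(t, -1)))
Mul(-1371, Function('b')(Pow(Add(u, 1), Rational(1, 2)), 1)) = Mul(-1371, Mul(Pow(Add(6, 1), Rational(1, 2)), Pow(1, -1))) = Mul(-1371, Mul(Pow(7, Rational(1, 2)), 1)) = Mul(-1371, Pow(7, Rational(1, 2)))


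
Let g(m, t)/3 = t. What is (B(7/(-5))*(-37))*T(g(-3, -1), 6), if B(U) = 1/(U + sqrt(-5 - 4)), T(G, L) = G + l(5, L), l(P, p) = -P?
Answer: -5180/137 - 11100*I/137 ≈ -37.81 - 81.022*I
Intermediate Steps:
g(m, t) = 3*t
T(G, L) = -5 + G (T(G, L) = G - 1*5 = G - 5 = -5 + G)
B(U) = 1/(U + 3*I) (B(U) = 1/(U + sqrt(-9)) = 1/(U + 3*I))
(B(7/(-5))*(-37))*T(g(-3, -1), 6) = (-37/(7/(-5) + 3*I))*(-5 + 3*(-1)) = (-37/(7*(-1/5) + 3*I))*(-5 - 3) = (-37/(-7/5 + 3*I))*(-8) = ((25*(-7/5 - 3*I)/274)*(-37))*(-8) = -925*(-7/5 - 3*I)/274*(-8) = 3700*(-7/5 - 3*I)/137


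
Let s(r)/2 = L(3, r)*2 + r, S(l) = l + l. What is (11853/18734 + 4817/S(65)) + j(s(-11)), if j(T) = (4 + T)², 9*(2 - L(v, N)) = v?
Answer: 910347158/5479695 ≈ 166.13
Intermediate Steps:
L(v, N) = 2 - v/9
S(l) = 2*l
s(r) = 20/3 + 2*r (s(r) = 2*((2 - ⅑*3)*2 + r) = 2*((2 - ⅓)*2 + r) = 2*((5/3)*2 + r) = 2*(10/3 + r) = 20/3 + 2*r)
(11853/18734 + 4817/S(65)) + j(s(-11)) = (11853/18734 + 4817/((2*65))) + (4 + (20/3 + 2*(-11)))² = (11853*(1/18734) + 4817/130) + (4 + (20/3 - 22))² = (11853/18734 + 4817*(1/130)) + (4 - 46/3)² = (11853/18734 + 4817/130) + (-34/3)² = 22945642/608855 + 1156/9 = 910347158/5479695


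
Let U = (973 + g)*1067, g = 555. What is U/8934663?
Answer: 1630376/8934663 ≈ 0.18248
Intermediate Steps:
U = 1630376 (U = (973 + 555)*1067 = 1528*1067 = 1630376)
U/8934663 = 1630376/8934663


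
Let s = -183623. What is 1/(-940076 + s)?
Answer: -1/1123699 ≈ -8.8992e-7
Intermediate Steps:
1/(-940076 + s) = 1/(-940076 - 183623) = 1/(-1123699) = -1/1123699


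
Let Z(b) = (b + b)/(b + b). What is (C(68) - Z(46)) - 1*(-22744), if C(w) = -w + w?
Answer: 22743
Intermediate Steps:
C(w) = 0
Z(b) = 1 (Z(b) = (2*b)/((2*b)) = (2*b)*(1/(2*b)) = 1)
(C(68) - Z(46)) - 1*(-22744) = (0 - 1*1) - 1*(-22744) = (0 - 1) + 22744 = -1 + 22744 = 22743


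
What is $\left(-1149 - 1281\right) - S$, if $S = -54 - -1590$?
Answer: $-3966$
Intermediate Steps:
$S = 1536$ ($S = -54 + 1590 = 1536$)
$\left(-1149 - 1281\right) - S = \left(-1149 - 1281\right) - 1536 = -2430 - 1536 = -3966$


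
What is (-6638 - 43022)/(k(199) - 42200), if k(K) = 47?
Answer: 49660/42153 ≈ 1.1781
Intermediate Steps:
(-6638 - 43022)/(k(199) - 42200) = (-6638 - 43022)/(47 - 42200) = -49660/(-42153) = -49660*(-1/42153) = 49660/42153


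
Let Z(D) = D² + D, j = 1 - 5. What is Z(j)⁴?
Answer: 20736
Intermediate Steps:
j = -4
Z(D) = D + D²
Z(j)⁴ = (-4*(1 - 4))⁴ = (-4*(-3))⁴ = 12⁴ = 20736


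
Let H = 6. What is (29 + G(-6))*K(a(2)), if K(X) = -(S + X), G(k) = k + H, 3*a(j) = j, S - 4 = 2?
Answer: -580/3 ≈ -193.33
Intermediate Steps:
S = 6 (S = 4 + 2 = 6)
a(j) = j/3
G(k) = 6 + k (G(k) = k + 6 = 6 + k)
K(X) = -6 - X (K(X) = -(6 + X) = -6 - X)
(29 + G(-6))*K(a(2)) = (29 + (6 - 6))*(-6 - 2/3) = (29 + 0)*(-6 - 1*⅔) = 29*(-6 - ⅔) = 29*(-20/3) = -580/3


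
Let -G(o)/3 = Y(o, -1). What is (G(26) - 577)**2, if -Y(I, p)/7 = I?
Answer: 961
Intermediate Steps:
Y(I, p) = -7*I
G(o) = 21*o (G(o) = -(-21)*o = 21*o)
(G(26) - 577)**2 = (21*26 - 577)**2 = (546 - 577)**2 = (-31)**2 = 961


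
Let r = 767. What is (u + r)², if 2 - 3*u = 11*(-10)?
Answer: 5822569/9 ≈ 6.4695e+5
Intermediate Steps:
u = 112/3 (u = ⅔ - 11*(-10)/3 = ⅔ - ⅓*(-110) = ⅔ + 110/3 = 112/3 ≈ 37.333)
(u + r)² = (112/3 + 767)² = (2413/3)² = 5822569/9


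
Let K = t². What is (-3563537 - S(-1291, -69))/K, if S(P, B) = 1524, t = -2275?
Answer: -3565061/5175625 ≈ -0.68882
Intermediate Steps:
K = 5175625 (K = (-2275)² = 5175625)
(-3563537 - S(-1291, -69))/K = (-3563537 - 1*1524)/5175625 = (-3563537 - 1524)*(1/5175625) = -3565061*1/5175625 = -3565061/5175625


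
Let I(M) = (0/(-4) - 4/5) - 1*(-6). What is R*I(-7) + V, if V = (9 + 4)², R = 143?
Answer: 4563/5 ≈ 912.60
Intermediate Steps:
V = 169 (V = 13² = 169)
I(M) = 26/5 (I(M) = (0*(-¼) - 4*⅕) + 6 = (0 - ⅘) + 6 = -⅘ + 6 = 26/5)
R*I(-7) + V = 143*(26/5) + 169 = 3718/5 + 169 = 4563/5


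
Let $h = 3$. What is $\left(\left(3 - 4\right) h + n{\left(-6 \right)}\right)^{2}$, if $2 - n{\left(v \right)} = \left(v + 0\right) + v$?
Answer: $121$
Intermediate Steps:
$n{\left(v \right)} = 2 - 2 v$ ($n{\left(v \right)} = 2 - \left(\left(v + 0\right) + v\right) = 2 - \left(v + v\right) = 2 - 2 v$)
$\left(\left(3 - 4\right) h + n{\left(-6 \right)}\right)^{2} = \left(\left(3 - 4\right) 3 + \left(2 - -12\right)\right)^{2} = \left(\left(-1\right) 3 + \left(2 + 12\right)\right)^{2} = \left(-3 + 14\right)^{2} = 11^{2} = 121$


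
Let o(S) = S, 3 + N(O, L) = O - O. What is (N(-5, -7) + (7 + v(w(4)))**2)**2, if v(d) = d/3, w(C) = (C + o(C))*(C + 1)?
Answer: 13645636/81 ≈ 1.6846e+5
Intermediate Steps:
N(O, L) = -3 (N(O, L) = -3 + (O - O) = -3 + 0 = -3)
w(C) = 2*C*(1 + C) (w(C) = (C + C)*(C + 1) = (2*C)*(1 + C) = 2*C*(1 + C))
v(d) = d/3 (v(d) = d*(1/3) = d/3)
(N(-5, -7) + (7 + v(w(4)))**2)**2 = (-3 + (7 + (2*4*(1 + 4))/3)**2)**2 = (-3 + (7 + (2*4*5)/3)**2)**2 = (-3 + (7 + (1/3)*40)**2)**2 = (-3 + (7 + 40/3)**2)**2 = (-3 + (61/3)**2)**2 = (-3 + 3721/9)**2 = (3694/9)**2 = 13645636/81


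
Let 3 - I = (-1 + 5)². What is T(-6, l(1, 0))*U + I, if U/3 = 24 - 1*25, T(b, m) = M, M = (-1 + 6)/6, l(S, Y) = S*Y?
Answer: -31/2 ≈ -15.500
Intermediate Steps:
M = ⅚ (M = (⅙)*5 = ⅚ ≈ 0.83333)
T(b, m) = ⅚
I = -13 (I = 3 - (-1 + 5)² = 3 - 1*4² = 3 - 1*16 = 3 - 16 = -13)
U = -3 (U = 3*(24 - 1*25) = 3*(24 - 25) = 3*(-1) = -3)
T(-6, l(1, 0))*U + I = (⅚)*(-3) - 13 = -5/2 - 13 = -31/2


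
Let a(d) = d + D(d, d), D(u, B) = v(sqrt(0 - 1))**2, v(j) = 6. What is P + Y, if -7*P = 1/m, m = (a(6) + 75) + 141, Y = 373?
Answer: 673637/1806 ≈ 373.00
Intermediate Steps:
D(u, B) = 36 (D(u, B) = 6**2 = 36)
a(d) = 36 + d (a(d) = d + 36 = 36 + d)
m = 258 (m = ((36 + 6) + 75) + 141 = (42 + 75) + 141 = 117 + 141 = 258)
P = -1/1806 (P = -1/7/258 = -1/7*1/258 = -1/1806 ≈ -0.00055371)
P + Y = -1/1806 + 373 = 673637/1806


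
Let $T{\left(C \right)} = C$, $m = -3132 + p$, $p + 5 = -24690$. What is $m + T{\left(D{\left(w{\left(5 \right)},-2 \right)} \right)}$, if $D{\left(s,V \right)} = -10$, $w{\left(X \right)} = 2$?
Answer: $-27837$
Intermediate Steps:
$p = -24695$ ($p = -5 - 24690 = -24695$)
$m = -27827$ ($m = -3132 - 24695 = -27827$)
$m + T{\left(D{\left(w{\left(5 \right)},-2 \right)} \right)} = -27827 - 10 = -27837$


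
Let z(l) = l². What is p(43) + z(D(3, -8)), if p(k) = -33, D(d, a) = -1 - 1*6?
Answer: 16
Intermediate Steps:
D(d, a) = -7 (D(d, a) = -1 - 6 = -7)
p(43) + z(D(3, -8)) = -33 + (-7)² = -33 + 49 = 16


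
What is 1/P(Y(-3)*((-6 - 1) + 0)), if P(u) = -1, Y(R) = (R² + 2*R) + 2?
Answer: -1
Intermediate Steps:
Y(R) = 2 + R² + 2*R
1/P(Y(-3)*((-6 - 1) + 0)) = 1/(-1) = -1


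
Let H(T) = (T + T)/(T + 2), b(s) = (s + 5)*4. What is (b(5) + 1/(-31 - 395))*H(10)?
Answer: 85195/1278 ≈ 66.663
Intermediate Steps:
b(s) = 20 + 4*s (b(s) = (5 + s)*4 = 20 + 4*s)
H(T) = 2*T/(2 + T) (H(T) = (2*T)/(2 + T) = 2*T/(2 + T))
(b(5) + 1/(-31 - 395))*H(10) = ((20 + 4*5) + 1/(-31 - 395))*(2*10/(2 + 10)) = ((20 + 20) + 1/(-426))*(2*10/12) = (40 - 1/426)*(2*10*(1/12)) = (17039/426)*(5/3) = 85195/1278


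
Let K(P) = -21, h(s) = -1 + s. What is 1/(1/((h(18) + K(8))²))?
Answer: 16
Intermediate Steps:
1/(1/((h(18) + K(8))²)) = 1/(1/(((-1 + 18) - 21)²)) = 1/(1/((17 - 21)²)) = 1/(1/((-4)²)) = 1/(1/16) = 16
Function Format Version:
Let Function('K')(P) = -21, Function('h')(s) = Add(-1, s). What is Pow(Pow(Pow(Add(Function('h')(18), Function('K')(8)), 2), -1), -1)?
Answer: 16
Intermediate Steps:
Pow(Pow(Pow(Add(Function('h')(18), Function('K')(8)), 2), -1), -1) = Pow(Pow(Pow(Add(Add(-1, 18), -21), 2), -1), -1) = Pow(Pow(Pow(Add(17, -21), 2), -1), -1) = Pow(Pow(Pow(-4, 2), -1), -1) = Pow(Pow(16, -1), -1) = Pow(Rational(1, 16), -1) = 16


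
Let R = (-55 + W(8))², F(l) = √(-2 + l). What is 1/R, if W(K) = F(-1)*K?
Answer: I/(880*√3 + 2833*I) ≈ 0.00027374 + 0.00014728*I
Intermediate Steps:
W(K) = I*K*√3 (W(K) = √(-2 - 1)*K = √(-3)*K = (I*√3)*K = I*K*√3)
R = (-55 + 8*I*√3)² (R = (-55 + I*8*√3)² = (-55 + 8*I*√3)² ≈ 2833.0 - 1524.2*I)
1/R = 1/(2833 - 880*I*√3)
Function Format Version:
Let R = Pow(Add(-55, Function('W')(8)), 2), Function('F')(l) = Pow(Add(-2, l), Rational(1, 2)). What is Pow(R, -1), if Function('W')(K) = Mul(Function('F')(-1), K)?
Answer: Mul(I, Pow(Add(Mul(880, Pow(3, Rational(1, 2))), Mul(2833, I)), -1)) ≈ Add(0.00027374, Mul(0.00014728, I))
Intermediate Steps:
Function('W')(K) = Mul(I, K, Pow(3, Rational(1, 2))) (Function('W')(K) = Mul(Pow(Add(-2, -1), Rational(1, 2)), K) = Mul(Pow(-3, Rational(1, 2)), K) = Mul(Mul(I, Pow(3, Rational(1, 2))), K) = Mul(I, K, Pow(3, Rational(1, 2))))
R = Pow(Add(-55, Mul(8, I, Pow(3, Rational(1, 2)))), 2) (R = Pow(Add(-55, Mul(I, 8, Pow(3, Rational(1, 2)))), 2) = Pow(Add(-55, Mul(8, I, Pow(3, Rational(1, 2)))), 2) ≈ Add(2833.0, Mul(-1524.2, I)))
Pow(R, -1) = Pow(Add(2833, Mul(-880, I, Pow(3, Rational(1, 2)))), -1)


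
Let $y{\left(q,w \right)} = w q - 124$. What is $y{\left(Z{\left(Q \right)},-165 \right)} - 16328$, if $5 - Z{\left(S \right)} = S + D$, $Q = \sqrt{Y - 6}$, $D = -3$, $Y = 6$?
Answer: $-17772$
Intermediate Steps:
$Q = 0$ ($Q = \sqrt{6 - 6} = \sqrt{0} = 0$)
$Z{\left(S \right)} = 8 - S$ ($Z{\left(S \right)} = 5 - \left(S - 3\right) = 5 - \left(-3 + S\right) = 8 - S$)
$y{\left(q,w \right)} = -124 + q w$ ($y{\left(q,w \right)} = q w - 124 = -124 + q w$)
$y{\left(Z{\left(Q \right)},-165 \right)} - 16328 = \left(-124 + \left(8 - 0\right) \left(-165\right)\right) - 16328 = \left(-124 + \left(8 + 0\right) \left(-165\right)\right) - 16328 = \left(-124 + 8 \left(-165\right)\right) - 16328 = \left(-124 - 1320\right) - 16328 = -1444 - 16328 = -17772$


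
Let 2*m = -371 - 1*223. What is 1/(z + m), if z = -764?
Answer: -1/1061 ≈ -0.00094251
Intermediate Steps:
m = -297 (m = (-371 - 1*223)/2 = (-371 - 223)/2 = (½)*(-594) = -297)
1/(z + m) = 1/(-764 - 297) = 1/(-1061) = -1/1061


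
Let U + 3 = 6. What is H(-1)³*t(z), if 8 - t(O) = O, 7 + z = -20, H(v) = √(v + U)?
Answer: 70*√2 ≈ 98.995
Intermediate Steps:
U = 3 (U = -3 + 6 = 3)
H(v) = √(3 + v) (H(v) = √(v + 3) = √(3 + v))
z = -27 (z = -7 - 20 = -27)
t(O) = 8 - O
H(-1)³*t(z) = (√(3 - 1))³*(8 - 1*(-27)) = (√2)³*(8 + 27) = (2*√2)*35 = 70*√2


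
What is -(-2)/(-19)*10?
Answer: -20/19 ≈ -1.0526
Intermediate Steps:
-(-2)/(-19)*10 = -(-2)*(-1)/19*10 = -1*2/19*10 = -2/19*10 = -20/19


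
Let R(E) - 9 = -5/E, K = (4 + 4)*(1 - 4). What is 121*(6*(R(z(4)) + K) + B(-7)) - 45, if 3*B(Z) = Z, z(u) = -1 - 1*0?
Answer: -22762/3 ≈ -7587.3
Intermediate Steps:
z(u) = -1 (z(u) = -1 + 0 = -1)
K = -24 (K = 8*(-3) = -24)
B(Z) = Z/3
R(E) = 9 - 5/E
121*(6*(R(z(4)) + K) + B(-7)) - 45 = 121*(6*((9 - 5/(-1)) - 24) + (1/3)*(-7)) - 45 = 121*(6*((9 - 5*(-1)) - 24) - 7/3) - 45 = 121*(6*((9 + 5) - 24) - 7/3) - 45 = 121*(6*(14 - 24) - 7/3) - 45 = 121*(6*(-10) - 7/3) - 45 = 121*(-60 - 7/3) - 45 = 121*(-187/3) - 45 = -22627/3 - 45 = -22762/3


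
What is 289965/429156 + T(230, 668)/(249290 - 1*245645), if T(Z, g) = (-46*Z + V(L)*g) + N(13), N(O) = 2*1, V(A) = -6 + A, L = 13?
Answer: -12615011/13369860 ≈ -0.94354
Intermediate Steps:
N(O) = 2
T(Z, g) = 2 - 46*Z + 7*g (T(Z, g) = (-46*Z + (-6 + 13)*g) + 2 = (-46*Z + 7*g) + 2 = 2 - 46*Z + 7*g)
289965/429156 + T(230, 668)/(249290 - 1*245645) = 289965/429156 + (2 - 46*230 + 7*668)/(249290 - 1*245645) = 289965*(1/429156) + (2 - 10580 + 4676)/(249290 - 245645) = 7435/11004 - 5902/3645 = -12615011/13369860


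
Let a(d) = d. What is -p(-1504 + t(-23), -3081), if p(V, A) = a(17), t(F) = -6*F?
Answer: -17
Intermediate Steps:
p(V, A) = 17
-p(-1504 + t(-23), -3081) = -1*17 = -17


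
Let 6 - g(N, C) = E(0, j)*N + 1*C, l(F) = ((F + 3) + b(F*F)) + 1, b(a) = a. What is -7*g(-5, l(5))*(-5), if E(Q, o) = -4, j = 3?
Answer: -1680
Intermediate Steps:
l(F) = 4 + F + F² (l(F) = ((F + 3) + F*F) + 1 = ((3 + F) + F²) + 1 = (3 + F + F²) + 1 = 4 + F + F²)
g(N, C) = 6 - C + 4*N (g(N, C) = 6 - (-4*N + 1*C) = 6 - (-4*N + C) = 6 - (C - 4*N) = 6 + (-C + 4*N) = 6 - C + 4*N)
-7*g(-5, l(5))*(-5) = -7*(6 - (4 + 5 + 5²) + 4*(-5))*(-5) = -7*(6 - (4 + 5 + 25) - 20)*(-5) = -7*(6 - 1*34 - 20)*(-5) = -7*(6 - 34 - 20)*(-5) = -7*(-48)*(-5) = 336*(-5) = -1680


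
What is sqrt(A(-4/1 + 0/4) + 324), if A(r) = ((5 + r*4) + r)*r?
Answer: 8*sqrt(6) ≈ 19.596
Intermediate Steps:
A(r) = r*(5 + 5*r) (A(r) = ((5 + 4*r) + r)*r = (5 + 5*r)*r = r*(5 + 5*r))
sqrt(A(-4/1 + 0/4) + 324) = sqrt(5*(-4/1 + 0/4)*(1 + (-4/1 + 0/4)) + 324) = sqrt(5*(-4*1 + 0*(1/4))*(1 + (-4*1 + 0*(1/4))) + 324) = sqrt(5*(-4 + 0)*(1 + (-4 + 0)) + 324) = sqrt(5*(-4)*(1 - 4) + 324) = sqrt(5*(-4)*(-3) + 324) = sqrt(60 + 324) = sqrt(384) = 8*sqrt(6)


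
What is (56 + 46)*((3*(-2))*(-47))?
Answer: 28764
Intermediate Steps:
(56 + 46)*((3*(-2))*(-47)) = 102*(-6*(-47)) = 102*282 = 28764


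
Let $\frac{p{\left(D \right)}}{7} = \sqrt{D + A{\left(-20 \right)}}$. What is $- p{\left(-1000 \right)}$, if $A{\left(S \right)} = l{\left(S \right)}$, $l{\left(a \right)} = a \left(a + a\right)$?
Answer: $- 70 i \sqrt{2} \approx - 98.995 i$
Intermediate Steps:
$l{\left(a \right)} = 2 a^{2}$ ($l{\left(a \right)} = a 2 a = 2 a^{2}$)
$A{\left(S \right)} = 2 S^{2}$
$p{\left(D \right)} = 7 \sqrt{800 + D}$ ($p{\left(D \right)} = 7 \sqrt{D + 2 \left(-20\right)^{2}} = 7 \sqrt{D + 2 \cdot 400} = 7 \sqrt{D + 800} = 7 \sqrt{800 + D}$)
$- p{\left(-1000 \right)} = - 7 \sqrt{800 - 1000} = - 7 \sqrt{-200} = - 7 \cdot 10 i \sqrt{2} = - 70 i \sqrt{2}$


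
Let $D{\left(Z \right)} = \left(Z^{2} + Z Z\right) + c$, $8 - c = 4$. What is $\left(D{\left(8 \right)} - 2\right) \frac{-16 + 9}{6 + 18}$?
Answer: $- \frac{455}{12} \approx -37.917$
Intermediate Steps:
$c = 4$ ($c = 8 - 4 = 4$)
$D{\left(Z \right)} = 4 + 2 Z^{2}$ ($D{\left(Z \right)} = \left(Z^{2} + Z Z\right) + 4 = \left(Z^{2} + Z^{2}\right) + 4 = 2 Z^{2} + 4 = 4 + 2 Z^{2}$)
$\left(D{\left(8 \right)} - 2\right) \frac{-16 + 9}{6 + 18} = \left(\left(4 + 2 \cdot 8^{2}\right) - 2\right) \frac{-16 + 9}{6 + 18} = \left(\left(4 + 2 \cdot 64\right) - 2\right) \left(- \frac{7}{24}\right) = \left(\left(4 + 128\right) - 2\right) \left(\left(-7\right) \frac{1}{24}\right) = \left(132 - 2\right) \left(- \frac{7}{24}\right) = 130 \left(- \frac{7}{24}\right) = - \frac{455}{12}$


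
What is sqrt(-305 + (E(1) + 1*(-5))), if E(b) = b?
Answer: I*sqrt(309) ≈ 17.578*I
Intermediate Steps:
sqrt(-305 + (E(1) + 1*(-5))) = sqrt(-305 + (1 + 1*(-5))) = sqrt(-305 + (1 - 5)) = sqrt(-305 - 4) = sqrt(-309) = I*sqrt(309)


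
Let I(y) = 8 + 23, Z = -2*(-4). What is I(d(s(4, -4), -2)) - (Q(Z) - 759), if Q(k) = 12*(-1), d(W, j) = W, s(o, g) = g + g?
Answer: 802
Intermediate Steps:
s(o, g) = 2*g
Z = 8
Q(k) = -12
I(y) = 31
I(d(s(4, -4), -2)) - (Q(Z) - 759) = 31 - (-12 - 759) = 31 - 1*(-771) = 31 + 771 = 802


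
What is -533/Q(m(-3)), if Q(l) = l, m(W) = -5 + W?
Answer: 533/8 ≈ 66.625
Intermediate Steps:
-533/Q(m(-3)) = -533/(-5 - 3) = -533/(-8) = -533*(-⅛) = 533/8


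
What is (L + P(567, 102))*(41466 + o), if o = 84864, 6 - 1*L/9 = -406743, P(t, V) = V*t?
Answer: 469767579750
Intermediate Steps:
L = 3660741 (L = 54 - 9*(-406743) = 54 + 3660687 = 3660741)
(L + P(567, 102))*(41466 + o) = (3660741 + 102*567)*(41466 + 84864) = (3660741 + 57834)*126330 = 3718575*126330 = 469767579750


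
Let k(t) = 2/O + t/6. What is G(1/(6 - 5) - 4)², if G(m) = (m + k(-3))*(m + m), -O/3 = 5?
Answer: 11881/25 ≈ 475.24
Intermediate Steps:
O = -15 (O = -3*5 = -15)
k(t) = -2/15 + t/6 (k(t) = 2/(-15) + t/6 = 2*(-1/15) + t*(⅙) = -2/15 + t/6)
G(m) = 2*m*(-19/30 + m) (G(m) = (m + (-2/15 + (⅙)*(-3)))*(m + m) = (m + (-2/15 - ½))*(2*m) = (m - 19/30)*(2*m) = (-19/30 + m)*(2*m) = 2*m*(-19/30 + m))
G(1/(6 - 5) - 4)² = ((1/(6 - 5) - 4)*(-19 + 30*(1/(6 - 5) - 4))/15)² = ((1/1 - 4)*(-19 + 30*(1/1 - 4))/15)² = ((1 - 4)*(-19 + 30*(1 - 4))/15)² = ((1/15)*(-3)*(-19 + 30*(-3)))² = ((1/15)*(-3)*(-19 - 90))² = ((1/15)*(-3)*(-109))² = (109/5)² = 11881/25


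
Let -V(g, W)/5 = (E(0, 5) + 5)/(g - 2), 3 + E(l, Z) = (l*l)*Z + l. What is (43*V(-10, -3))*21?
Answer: 1505/2 ≈ 752.50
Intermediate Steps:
E(l, Z) = -3 + l + Z*l**2 (E(l, Z) = -3 + ((l*l)*Z + l) = -3 + (l**2*Z + l) = -3 + (Z*l**2 + l) = -3 + (l + Z*l**2) = -3 + l + Z*l**2)
V(g, W) = -10/(-2 + g) (V(g, W) = -5*((-3 + 0 + 5*0**2) + 5)/(g - 2) = -5*((-3 + 0 + 5*0) + 5)/(-2 + g) = -5*((-3 + 0 + 0) + 5)/(-2 + g) = -5*(-3 + 5)/(-2 + g) = -10/(-2 + g))
(43*V(-10, -3))*21 = (43*(-10/(-2 - 10)))*21 = (43*(-10/(-12)))*21 = (43*(-10*(-1/12)))*21 = (43*(5/6))*21 = (215/6)*21 = 1505/2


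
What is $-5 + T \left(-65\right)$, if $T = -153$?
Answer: $9940$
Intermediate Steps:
$-5 + T \left(-65\right) = -5 - -9945 = -5 + 9945 = 9940$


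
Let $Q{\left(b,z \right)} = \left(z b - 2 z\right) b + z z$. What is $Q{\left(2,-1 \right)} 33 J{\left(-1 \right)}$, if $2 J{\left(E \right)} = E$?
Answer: $- \frac{33}{2} \approx -16.5$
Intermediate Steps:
$J{\left(E \right)} = \frac{E}{2}$
$Q{\left(b,z \right)} = z^{2} + b \left(- 2 z + b z\right)$ ($Q{\left(b,z \right)} = \left(b z - 2 z\right) b + z^{2} = \left(- 2 z + b z\right) b + z^{2} = b \left(- 2 z + b z\right) + z^{2} = z^{2} + b \left(- 2 z + b z\right)$)
$Q{\left(2,-1 \right)} 33 J{\left(-1 \right)} = - (-1 + 2^{2} - 4) 33 \cdot \frac{1}{2} \left(-1\right) = - (-1 + 4 - 4) 33 \left(- \frac{1}{2}\right) = \left(-1\right) \left(-1\right) 33 \left(- \frac{1}{2}\right) = 1 \cdot 33 \left(- \frac{1}{2}\right) = 33 \left(- \frac{1}{2}\right) = - \frac{33}{2}$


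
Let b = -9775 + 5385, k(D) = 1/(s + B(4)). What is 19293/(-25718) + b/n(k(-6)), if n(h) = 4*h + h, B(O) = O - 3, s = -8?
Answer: 158043535/25718 ≈ 6145.3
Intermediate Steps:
B(O) = -3 + O
k(D) = -1/7 (k(D) = 1/(-8 + (-3 + 4)) = 1/(-8 + 1) = 1/(-7) = -1/7)
n(h) = 5*h
b = -4390
19293/(-25718) + b/n(k(-6)) = 19293/(-25718) - 4390/(5*(-1/7)) = 19293*(-1/25718) - 4390/(-5/7) = -19293/25718 - 4390*(-7/5) = -19293/25718 + 6146 = 158043535/25718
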